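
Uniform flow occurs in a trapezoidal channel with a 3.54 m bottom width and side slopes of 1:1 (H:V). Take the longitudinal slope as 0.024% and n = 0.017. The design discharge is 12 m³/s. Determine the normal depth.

y_n = 2.05 m

Manning's equation rearranged: A R^(2/3) = nQ / (1·√S) = 0.017 × 12 / (√0.00024) = 13.17.
Try y = 2.58 m: A R^(2/3) = 20.29 — too large.
Try y = 1.57 m: A R^(2/3) = 8.051 — too small.
Try y = 2.05 m: A R^(2/3) = 13.14 — matches.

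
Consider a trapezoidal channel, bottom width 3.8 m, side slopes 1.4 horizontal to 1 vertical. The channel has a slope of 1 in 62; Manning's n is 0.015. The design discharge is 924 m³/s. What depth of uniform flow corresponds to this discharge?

Manning's equation rearranged: A R^(2/3) = nQ / (1·√S) = 0.015 × 924 / (√0.01613) = 109.1.
At y = 4.28 m: A R^(2/3) = 72.22 — low.
At y = 5.17 m: A R^(2/3) = 109.1 — close enough.

y_n = 5.17 m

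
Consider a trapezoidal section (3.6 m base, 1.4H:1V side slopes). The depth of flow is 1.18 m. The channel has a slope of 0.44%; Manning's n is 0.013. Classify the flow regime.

With bottom width b = 3.6 m and side slope z = 1.4: A = (b + zy)y = (3.6 + 1.4×1.18)×1.18 = 6.197 m²; P = b + 2y√(1+z²) = 3.6 + 2×1.18×1.72 = 7.66 m.
Hydraulic radius R = A/P = 6.197/7.66 = 0.809 m.
V = (1/n) R^(2/3) √S = (1/0.013) × 0.809^(2/3) × √0.0044 = 4.43 m/s. Hydraulic depth D_h = A/T = 6.197/6.904 = 0.8976 m.
Froude number Fr = V/√(g·D_h) = 4.43/√(9.81×0.8976) = 1.49, which is greater than 1, so the flow is supercritical.

supercritical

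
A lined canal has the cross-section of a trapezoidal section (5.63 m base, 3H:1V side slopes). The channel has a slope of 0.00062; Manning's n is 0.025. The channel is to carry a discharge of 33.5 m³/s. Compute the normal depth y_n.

Manning's equation rearranged: A R^(2/3) = nQ / (1·√S) = 0.025 × 33.5 / (√0.00062) = 33.63.
At y = 2.74 m: A R^(2/3) = 53.05 — over.
At y = 1.58 m: A R^(2/3) = 16.91 — short.
At y = 2.21 m: A R^(2/3) = 33.61 — close enough.

y_n = 2.21 m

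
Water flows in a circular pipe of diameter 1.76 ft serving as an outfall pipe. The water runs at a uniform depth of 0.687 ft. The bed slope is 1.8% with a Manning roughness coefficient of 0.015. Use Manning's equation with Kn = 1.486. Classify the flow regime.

For a circular section of diameter D = 1.76 ft at depth y = 0.687 ft, the central angle is θ = 2 arccos(1 − 2y/D) = 2.699 rad. Then A = (D²/8)(θ − sin θ) = 0.8795 ft² and P = Dθ/2 = 2.375 ft.
Hydraulic radius R = A/P = 0.8795/2.375 = 0.3702 ft.
V = (1.486/n) R^(2/3) √S = (1.486/0.015) × 0.3702^(2/3) × √0.018 = 6.853 ft/s. Hydraulic depth D_h = A/T = 0.8795/1.717 = 0.5122 ft.
Froude number Fr = V/√(g·D_h) = 6.853/√(32.2×0.5122) = 1.69, which is greater than 1, so the flow is supercritical.

supercritical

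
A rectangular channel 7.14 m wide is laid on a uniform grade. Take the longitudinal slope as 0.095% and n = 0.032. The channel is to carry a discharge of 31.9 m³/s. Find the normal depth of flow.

y_n = 3.25 m

Manning's equation rearranged: A R^(2/3) = nQ / (1·√S) = 0.032 × 31.9 / (√0.00095) = 33.12.
Try y = 3.92 m: A R^(2/3) = 42.46 — high.
Try y = 2.39 m: A R^(2/3) = 21.68 — low.
Try y = 3.25 m: A R^(2/3) = 33.07 — ≈ 33.12.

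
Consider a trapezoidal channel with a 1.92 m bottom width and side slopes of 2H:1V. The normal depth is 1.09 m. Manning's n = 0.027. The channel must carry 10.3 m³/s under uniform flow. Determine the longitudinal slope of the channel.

S = 0.00677

With bottom width b = 1.92 m and side slope z = 2: A = (b + zy)y = (1.92 + 2×1.09)×1.09 = 4.469 m²; P = b + 2y√(1+z²) = 1.92 + 2×1.09×2.236 = 6.795 m.
Hydraulic radius R = A/P = 4.469/6.795 = 0.6577 m.
From Manning's equation, S = [nQ / (1 A R^(2/3))]² = [0.027 × 10.3 / (1 × 4.469 × 0.6577^(2/3))]² = 0.00677.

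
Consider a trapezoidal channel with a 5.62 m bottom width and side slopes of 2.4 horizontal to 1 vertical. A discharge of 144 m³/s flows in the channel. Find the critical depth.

At critical depth, Q² T / (g A³) = 1, i.e. A³/T = Q²/g = 144²/9.81 = 2114.
At y = 2.5 m: A³/T = 1391 — low.
At y = 3.41 m: A³/T = 4743 — high.
At y = 2.78 m: A³/T = 2104 — ≈ 2114.

y_c = 2.78 m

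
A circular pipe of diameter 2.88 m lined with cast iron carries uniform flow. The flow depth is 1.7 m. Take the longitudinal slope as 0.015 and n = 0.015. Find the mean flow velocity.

V = 7 m/s

For a circular section of diameter D = 2.88 m at depth y = 1.7 m, the central angle is θ = 2 arccos(1 − 2y/D) = 3.505 rad. Then A = (D²/8)(θ − sin θ) = 4.002 m² and P = Dθ/2 = 5.047 m.
Hydraulic radius R = A/P = 4.002/5.047 = 0.793 m.
From Manning's equation, V = (1/n) R^(2/3) S^(1/2) = (1/0.015) × 0.793^(2/3) × 0.015^(1/2) = 7 m/s.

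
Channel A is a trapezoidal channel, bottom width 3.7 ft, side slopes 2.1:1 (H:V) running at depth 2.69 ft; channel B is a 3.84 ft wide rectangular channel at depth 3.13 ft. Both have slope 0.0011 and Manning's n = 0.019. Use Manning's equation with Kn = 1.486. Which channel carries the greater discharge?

channel A

Channel A: With bottom width b = 3.7 ft and side slope z = 2.1: A = (b + zy)y = (3.7 + 2.1×2.69)×2.69 = 25.15 ft²; P = b + 2y√(1+z²) = 3.7 + 2×2.69×2.326 = 16.21 ft. Hydraulic radius R = A/P = 25.15/16.21 = 1.551 ft. Q_A = (1.486/0.019)·25.15·1.551^(2/3)·√0.0011 = 87.41 ft³/s.
Channel B: Flow area A = b·y = 3.84 × 3.13 = 12.02 ft². Wetted perimeter P = b + 2y = 3.84 + 2×3.13 = 10.1 ft. Hydraulic radius R = A/P = 12.02/10.1 = 1.19 ft. Q_B = (1.486/0.019)·12.02·1.19^(2/3)·√0.0011 = 35.01 ft³/s.
Q_A = 87.41 ft³/s vs Q_B = 35.01 ft³/s, so channel A carries more.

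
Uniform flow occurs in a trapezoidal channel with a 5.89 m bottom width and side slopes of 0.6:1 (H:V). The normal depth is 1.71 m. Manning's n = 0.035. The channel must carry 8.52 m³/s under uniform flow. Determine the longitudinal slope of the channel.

S = 0.0005

With bottom width b = 5.89 m and side slope z = 0.6: A = (b + zy)y = (5.89 + 0.6×1.71)×1.71 = 11.83 m²; P = b + 2y√(1+z²) = 5.89 + 2×1.71×1.166 = 9.878 m.
Hydraulic radius R = A/P = 11.83/9.878 = 1.197 m.
From Manning's equation, S = [nQ / (1 A R^(2/3))]² = [0.035 × 8.52 / (1 × 11.83 × 1.197^(2/3))]² = 0.0005.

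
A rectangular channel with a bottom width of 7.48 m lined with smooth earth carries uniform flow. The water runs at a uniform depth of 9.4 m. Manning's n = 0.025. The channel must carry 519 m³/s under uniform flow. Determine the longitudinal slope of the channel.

Flow area A = b·y = 7.48 × 9.4 = 70.31 m². Wetted perimeter P = b + 2y = 7.48 + 2×9.4 = 26.28 m.
Hydraulic radius R = A/P = 70.31/26.28 = 2.675 m.
From Manning's equation, S = [nQ / (1 A R^(2/3))]² = [0.025 × 519 / (1 × 70.31 × 2.675^(2/3))]² = 0.00917.

S = 0.00917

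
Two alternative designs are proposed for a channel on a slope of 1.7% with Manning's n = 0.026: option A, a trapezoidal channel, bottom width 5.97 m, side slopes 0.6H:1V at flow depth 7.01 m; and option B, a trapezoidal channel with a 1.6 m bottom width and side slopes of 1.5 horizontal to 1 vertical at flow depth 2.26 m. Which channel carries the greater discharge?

Channel A: With bottom width b = 5.97 m and side slope z = 0.6: A = (b + zy)y = (5.97 + 0.6×7.01)×7.01 = 71.33 m²; P = b + 2y√(1+z²) = 5.97 + 2×7.01×1.166 = 22.32 m. Hydraulic radius R = A/P = 71.33/22.32 = 3.196 m. Q_A = (1/0.026)·71.33·3.196^(2/3)·√0.017 = 776.2 m³/s.
Channel B: With bottom width b = 1.6 m and side slope z = 1.5: A = (b + zy)y = (1.6 + 1.5×2.26)×2.26 = 11.28 m²; P = b + 2y√(1+z²) = 1.6 + 2×2.26×1.803 = 9.749 m. Hydraulic radius R = A/P = 11.28/9.749 = 1.157 m. Q_B = (1/0.026)·11.28·1.157^(2/3)·√0.017 = 62.32 m³/s.
Q_A = 776.2 m³/s vs Q_B = 62.32 m³/s, so channel A carries more.

channel A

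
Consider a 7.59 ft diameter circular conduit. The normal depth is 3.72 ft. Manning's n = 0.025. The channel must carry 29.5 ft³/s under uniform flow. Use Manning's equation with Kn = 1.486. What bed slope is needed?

S = 0.000219

For a circular section of diameter D = 7.59 ft at depth y = 3.72 ft, the central angle is θ = 2 arccos(1 − 2y/D) = 3.102 rad. Then A = (D²/8)(θ − sin θ) = 22.05 ft² and P = Dθ/2 = 11.77 ft.
Hydraulic radius R = A/P = 22.05/11.77 = 1.873 ft.
From Manning's equation, S = [nQ / (1.486 A R^(2/3))]² = [0.025 × 29.5 / (1.486 × 22.05 × 1.873^(2/3))]² = 0.000219.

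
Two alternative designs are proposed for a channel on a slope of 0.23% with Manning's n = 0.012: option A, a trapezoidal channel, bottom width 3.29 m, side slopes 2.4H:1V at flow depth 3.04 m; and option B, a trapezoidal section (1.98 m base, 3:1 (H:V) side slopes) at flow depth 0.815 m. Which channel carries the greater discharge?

Channel A: With bottom width b = 3.29 m and side slope z = 2.4: A = (b + zy)y = (3.29 + 2.4×3.04)×3.04 = 32.18 m²; P = b + 2y√(1+z²) = 3.29 + 2×3.04×2.6 = 19.1 m. Hydraulic radius R = A/P = 32.18/19.1 = 1.685 m. Q_A = (1/0.012)·32.18·1.685^(2/3)·√0.0023 = 182.1 m³/s.
Channel B: With bottom width b = 1.98 m and side slope z = 3: A = (b + zy)y = (1.98 + 3×0.815)×0.815 = 3.606 m²; P = b + 2y√(1+z²) = 1.98 + 2×0.815×3.162 = 7.135 m. Hydraulic radius R = A/P = 3.606/7.135 = 0.5055 m. Q_B = (1/0.012)·3.606·0.5055^(2/3)·√0.0023 = 9.146 m³/s.
Q_A = 182.1 m³/s vs Q_B = 9.146 m³/s, so channel A carries more.

channel A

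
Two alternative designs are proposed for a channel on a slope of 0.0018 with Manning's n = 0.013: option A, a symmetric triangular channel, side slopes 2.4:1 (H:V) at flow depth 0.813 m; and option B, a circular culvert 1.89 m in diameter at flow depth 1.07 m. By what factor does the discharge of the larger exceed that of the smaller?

1.27

Channel A: For a triangular section with side slope z = 2.4: A = zy² = 2.4×0.813² = 1.586 m²; P = 2y√(1+z²) = 2×0.813×2.6 = 4.228 m. Hydraulic radius R = A/P = 1.586/4.228 = 0.3752 m. Q_A = (1/0.013)·1.586·0.3752^(2/3)·√0.0018 = 2.693 m³/s.
Channel B: For a circular section of diameter D = 1.89 m at depth y = 1.07 m, the central angle is θ = 2 arccos(1 − 2y/D) = 3.407 rad. Then A = (D²/8)(θ − sin θ) = 1.638 m² and P = Dθ/2 = 3.22 m. Hydraulic radius R = A/P = 1.638/3.22 = 0.5089 m. Q_B = (1/0.013)·1.638·0.5089^(2/3)·√0.0018 = 3.408 m³/s.
The larger discharge is 3.408 m³/s and the smaller is 2.693 m³/s; the ratio is 1.27.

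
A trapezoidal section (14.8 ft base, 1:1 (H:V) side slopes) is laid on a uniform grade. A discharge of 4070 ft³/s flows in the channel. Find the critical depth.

y_c = 10.4 ft

At critical depth, Q² T / (g A³) = 1, i.e. A³/T = Q²/g = 4070²/32.2 = 514400.
Try y = 11.8 ft: A³/T = 805300 — high.
Try y = 8.34 ft: A³/T = 228300 — low.
Try y = 10.4 ft: A³/T = 505700 — close enough.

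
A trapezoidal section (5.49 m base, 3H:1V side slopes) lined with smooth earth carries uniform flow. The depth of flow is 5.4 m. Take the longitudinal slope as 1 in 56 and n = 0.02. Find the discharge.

With bottom width b = 5.49 m and side slope z = 3: A = (b + zy)y = (5.49 + 3×5.4)×5.4 = 117.1 m²; P = b + 2y√(1+z²) = 5.49 + 2×5.4×3.162 = 39.64 m.
Hydraulic radius R = A/P = 117.1/39.64 = 2.955 m.
Manning's equation: Q = (1/n) A R^(2/3) S^(1/2) = (1/0.02) × 117.1 × 2.955^(2/3) × 0.01786^(1/2) = 1610 m³/s.

Q = 1610 m³/s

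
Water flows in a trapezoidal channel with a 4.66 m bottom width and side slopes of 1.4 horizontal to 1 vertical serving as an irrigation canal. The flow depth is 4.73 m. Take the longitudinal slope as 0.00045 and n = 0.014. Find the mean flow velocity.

V = 2.83 m/s

With bottom width b = 4.66 m and side slope z = 1.4: A = (b + zy)y = (4.66 + 1.4×4.73)×4.73 = 53.36 m²; P = b + 2y√(1+z²) = 4.66 + 2×4.73×1.72 = 20.94 m.
Hydraulic radius R = A/P = 53.36/20.94 = 2.549 m.
From Manning's equation, V = (1/n) R^(2/3) S^(1/2) = (1/0.014) × 2.549^(2/3) × 0.00045^(1/2) = 2.83 m/s.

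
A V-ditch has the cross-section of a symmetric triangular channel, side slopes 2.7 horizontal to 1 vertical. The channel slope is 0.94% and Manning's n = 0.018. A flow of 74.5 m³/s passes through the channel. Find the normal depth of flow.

Manning's equation rearranged: A R^(2/3) = nQ / (1·√S) = 0.018 × 74.5 / (√0.0094) = 13.83.
At y = 2.74 m: A R^(2/3) = 23.96 — over.
At y = 1.78 m: A R^(2/3) = 7.583 — short.
At y = 2.23 m: A R^(2/3) = 13.83 — ≈ 13.83.

y_n = 2.23 m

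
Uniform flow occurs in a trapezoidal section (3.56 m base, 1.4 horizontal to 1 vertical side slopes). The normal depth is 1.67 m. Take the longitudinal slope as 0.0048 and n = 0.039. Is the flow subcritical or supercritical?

With bottom width b = 3.56 m and side slope z = 1.4: A = (b + zy)y = (3.56 + 1.4×1.67)×1.67 = 9.85 m²; P = b + 2y√(1+z²) = 3.56 + 2×1.67×1.72 = 9.306 m.
Hydraulic radius R = A/P = 9.85/9.306 = 1.058 m.
V = (1/n) R^(2/3) √S = (1/0.039) × 1.058^(2/3) × √0.0048 = 1.845 m/s. Hydraulic depth D_h = A/T = 9.85/8.236 = 1.196 m.
Froude number Fr = V/√(g·D_h) = 1.845/√(9.81×1.196) = 0.539, which is less than 1, so the flow is subcritical.

subcritical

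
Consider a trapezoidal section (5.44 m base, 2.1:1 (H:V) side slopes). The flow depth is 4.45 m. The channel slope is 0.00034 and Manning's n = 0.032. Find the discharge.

Q = 70.1 m³/s

With bottom width b = 5.44 m and side slope z = 2.1: A = (b + zy)y = (5.44 + 2.1×4.45)×4.45 = 65.79 m²; P = b + 2y√(1+z²) = 5.44 + 2×4.45×2.326 = 26.14 m.
Hydraulic radius R = A/P = 65.79/26.14 = 2.517 m.
Manning's equation: Q = (1/n) A R^(2/3) S^(1/2) = (1/0.032) × 65.79 × 2.517^(2/3) × 0.00034^(1/2) = 70.1 m³/s.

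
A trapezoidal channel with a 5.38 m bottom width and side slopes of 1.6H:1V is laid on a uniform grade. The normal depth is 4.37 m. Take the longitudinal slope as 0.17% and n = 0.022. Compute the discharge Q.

Q = 185 m³/s

With bottom width b = 5.38 m and side slope z = 1.6: A = (b + zy)y = (5.38 + 1.6×4.37)×4.37 = 54.07 m²; P = b + 2y√(1+z²) = 5.38 + 2×4.37×1.887 = 21.87 m.
Hydraulic radius R = A/P = 54.07/21.87 = 2.472 m.
Manning's equation: Q = (1/n) A R^(2/3) S^(1/2) = (1/0.022) × 54.07 × 2.472^(2/3) × 0.0017^(1/2) = 185 m³/s.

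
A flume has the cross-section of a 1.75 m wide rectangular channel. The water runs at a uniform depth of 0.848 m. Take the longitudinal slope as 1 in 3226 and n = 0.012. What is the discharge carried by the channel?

Flow area A = b·y = 1.75 × 0.848 = 1.484 m². Wetted perimeter P = b + 2y = 1.75 + 2×0.848 = 3.446 m.
Hydraulic radius R = A/P = 1.484/3.446 = 0.4306 m.
Manning's equation: Q = (1/n) A R^(2/3) S^(1/2) = (1/0.012) × 1.484 × 0.4306^(2/3) × 0.00031^(1/2) = 1.24 m³/s.

Q = 1.24 m³/s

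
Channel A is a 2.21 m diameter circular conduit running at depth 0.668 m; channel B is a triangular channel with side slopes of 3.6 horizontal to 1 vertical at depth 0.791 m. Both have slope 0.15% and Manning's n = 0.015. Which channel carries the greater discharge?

channel B

Channel A: For a circular section of diameter D = 2.21 m at depth y = 0.668 m, the central angle is θ = 2 arccos(1 − 2y/D) = 2.328 rad. Then A = (D²/8)(θ − sin θ) = 0.978 m² and P = Dθ/2 = 2.573 m. Hydraulic radius R = A/P = 0.978/2.573 = 0.3801 m. Q_A = (1/0.015)·0.978·0.3801^(2/3)·√0.0015 = 1.325 m³/s.
Channel B: For a triangular section with side slope z = 3.6: A = zy² = 3.6×0.791² = 2.252 m²; P = 2y√(1+z²) = 2×0.791×3.736 = 5.911 m. Hydraulic radius R = A/P = 2.252/5.911 = 0.3811 m. Q_B = (1/0.015)·2.252·0.3811^(2/3)·√0.0015 = 3.057 m³/s.
Q_A = 1.325 m³/s vs Q_B = 3.057 m³/s, so channel B carries more.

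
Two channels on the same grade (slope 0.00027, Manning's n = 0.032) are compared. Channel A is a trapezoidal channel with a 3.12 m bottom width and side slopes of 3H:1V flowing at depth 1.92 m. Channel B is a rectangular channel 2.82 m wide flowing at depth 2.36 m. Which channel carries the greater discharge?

channel A

Channel A: With bottom width b = 3.12 m and side slope z = 3: A = (b + zy)y = (3.12 + 3×1.92)×1.92 = 17.05 m²; P = b + 2y√(1+z²) = 3.12 + 2×1.92×3.162 = 15.26 m. Hydraulic radius R = A/P = 17.05/15.26 = 1.117 m. Q_A = (1/0.032)·17.05·1.117^(2/3)·√0.00027 = 9.425 m³/s.
Channel B: Flow area A = b·y = 2.82 × 2.36 = 6.655 m². Wetted perimeter P = b + 2y = 2.82 + 2×2.36 = 7.54 m. Hydraulic radius R = A/P = 6.655/7.54 = 0.8827 m. Q_B = (1/0.032)·6.655·0.8827^(2/3)·√0.00027 = 3.145 m³/s.
Q_A = 9.425 m³/s vs Q_B = 3.145 m³/s, so channel A carries more.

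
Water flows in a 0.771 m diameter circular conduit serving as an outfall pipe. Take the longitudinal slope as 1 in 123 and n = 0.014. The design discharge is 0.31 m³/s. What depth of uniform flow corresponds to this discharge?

Manning's equation rearranged: A R^(2/3) = nQ / (1·√S) = 0.014 × 0.31 / (√0.00813) = 0.04813.
At y = 0.207 m: A R^(2/3) = 0.02457 — low.
At y = 0.32 m: A R^(2/3) = 0.05615 — high.
At y = 0.294 m: A R^(2/3) = 0.04808 — ≈ 0.04813.

y_n = 0.294 m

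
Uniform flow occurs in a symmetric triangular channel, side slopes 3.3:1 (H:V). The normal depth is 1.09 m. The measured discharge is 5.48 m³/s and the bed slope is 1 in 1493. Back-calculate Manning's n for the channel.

For a triangular section with side slope z = 3.3: A = zy² = 3.3×1.09² = 3.921 m²; P = 2y√(1+z²) = 2×1.09×3.448 = 7.517 m.
Hydraulic radius R = A/P = 3.921/7.517 = 0.5216 m.
Rearranging Manning's equation: n = (1/Q) A R^(2/3) S^(1/2) = (1/5.48) × 3.921 × 0.5216^(2/3) × √0.0006698 = 0.012.

n = 0.012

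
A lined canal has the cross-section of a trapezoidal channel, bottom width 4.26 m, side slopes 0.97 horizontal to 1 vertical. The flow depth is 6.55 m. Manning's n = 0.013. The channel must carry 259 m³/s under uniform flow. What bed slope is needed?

S = 0.000522

With bottom width b = 4.26 m and side slope z = 0.97: A = (b + zy)y = (4.26 + 0.97×6.55)×6.55 = 69.52 m²; P = b + 2y√(1+z²) = 4.26 + 2×6.55×1.393 = 22.51 m.
Hydraulic radius R = A/P = 69.52/22.51 = 3.088 m.
From Manning's equation, S = [nQ / (1 A R^(2/3))]² = [0.013 × 259 / (1 × 69.52 × 3.088^(2/3))]² = 0.000522.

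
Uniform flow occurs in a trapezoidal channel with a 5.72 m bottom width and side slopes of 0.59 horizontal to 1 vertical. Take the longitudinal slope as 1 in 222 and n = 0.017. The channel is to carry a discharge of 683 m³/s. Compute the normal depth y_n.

y_n = 7.61 m

Manning's equation rearranged: A R^(2/3) = nQ / (1·√S) = 0.017 × 683 / (√0.004505) = 173.
Try y = 9.1 m: A R^(2/3) = 243.9 — high.
Try y = 7.61 m: A R^(2/3) = 173 — matches.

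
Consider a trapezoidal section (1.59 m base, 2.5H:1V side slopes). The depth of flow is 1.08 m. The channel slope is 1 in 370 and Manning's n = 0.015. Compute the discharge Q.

With bottom width b = 1.59 m and side slope z = 2.5: A = (b + zy)y = (1.59 + 2.5×1.08)×1.08 = 4.633 m²; P = b + 2y√(1+z²) = 1.59 + 2×1.08×2.693 = 7.406 m.
Hydraulic radius R = A/P = 4.633/7.406 = 0.6256 m.
Manning's equation: Q = (1/n) A R^(2/3) S^(1/2) = (1/0.015) × 4.633 × 0.6256^(2/3) × 0.002703^(1/2) = 11.7 m³/s.

Q = 11.7 m³/s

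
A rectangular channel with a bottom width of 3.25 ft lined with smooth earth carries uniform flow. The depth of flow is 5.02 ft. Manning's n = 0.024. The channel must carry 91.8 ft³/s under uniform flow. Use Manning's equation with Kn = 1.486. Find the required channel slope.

Flow area A = b·y = 3.25 × 5.02 = 16.31 ft². Wetted perimeter P = b + 2y = 3.25 + 2×5.02 = 13.29 ft.
Hydraulic radius R = A/P = 16.31/13.29 = 1.228 ft.
From Manning's equation, S = [nQ / (1.486 A R^(2/3))]² = [0.024 × 91.8 / (1.486 × 16.31 × 1.228^(2/3))]² = 0.00628.

S = 0.00628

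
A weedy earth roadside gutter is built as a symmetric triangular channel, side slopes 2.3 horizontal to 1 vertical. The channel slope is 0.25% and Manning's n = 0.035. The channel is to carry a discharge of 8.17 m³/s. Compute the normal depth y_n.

Manning's equation rearranged: A R^(2/3) = nQ / (1·√S) = 0.035 × 8.17 / (√0.0025) = 5.719.
Trying y = 1.24 m: A R^(2/3) = 2.427 — too small.
Trying y = 1.71 m: A R^(2/3) = 5.719 — ≈ 5.719.

y_n = 1.71 m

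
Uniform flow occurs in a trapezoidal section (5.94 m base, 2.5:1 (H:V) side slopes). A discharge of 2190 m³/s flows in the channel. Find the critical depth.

At critical depth, Q² T / (g A³) = 1, i.e. A³/T = Q²/g = 2190²/9.81 = 488900.
Try y = 7.03 m: A³/T = 109900 — low.
Try y = 9.83 m: A³/T = 489900 — ≈ 488900.

y_c = 9.83 m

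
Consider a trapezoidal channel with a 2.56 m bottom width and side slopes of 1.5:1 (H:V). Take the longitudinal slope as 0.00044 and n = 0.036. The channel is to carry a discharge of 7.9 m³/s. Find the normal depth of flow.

y_n = 2.11 m

Manning's equation rearranged: A R^(2/3) = nQ / (1·√S) = 0.036 × 7.9 / (√0.00044) = 13.56.
Trying y = 2.56 m: A R^(2/3) = 20.4 — over.
Trying y = 2.11 m: A R^(2/3) = 13.55 — close enough.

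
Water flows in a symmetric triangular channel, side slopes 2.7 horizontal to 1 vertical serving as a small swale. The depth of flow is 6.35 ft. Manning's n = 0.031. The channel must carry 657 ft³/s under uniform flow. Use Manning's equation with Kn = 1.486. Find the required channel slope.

S = 0.0037

For a triangular section with side slope z = 2.7: A = zy² = 2.7×6.35² = 108.9 ft²; P = 2y√(1+z²) = 2×6.35×2.879 = 36.57 ft.
Hydraulic radius R = A/P = 108.9/36.57 = 2.977 ft.
From Manning's equation, S = [nQ / (1.486 A R^(2/3))]² = [0.031 × 657 / (1.486 × 108.9 × 2.977^(2/3))]² = 0.0037.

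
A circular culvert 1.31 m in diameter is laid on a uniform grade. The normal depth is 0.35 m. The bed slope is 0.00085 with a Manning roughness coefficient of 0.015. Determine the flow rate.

For a circular section of diameter D = 1.31 m at depth y = 0.35 m, the central angle is θ = 2 arccos(1 − 2y/D) = 2.173 rad. Then A = (D²/8)(θ − sin θ) = 0.2893 m² and P = Dθ/2 = 1.423 m.
Hydraulic radius R = A/P = 0.2893/1.423 = 0.2033 m.
Manning's equation: Q = (1/n) A R^(2/3) S^(1/2) = (1/0.015) × 0.2893 × 0.2033^(2/3) × 0.00085^(1/2) = 0.194 m³/s.

Q = 0.194 m³/s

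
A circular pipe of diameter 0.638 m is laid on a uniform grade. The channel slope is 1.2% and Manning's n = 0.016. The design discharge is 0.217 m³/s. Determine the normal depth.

y_n = 0.255 m

Manning's equation rearranged: A R^(2/3) = nQ / (1·√S) = 0.016 × 0.217 / (√0.012) = 0.03169.
At y = 0.297 m: A R^(2/3) = 0.04157 — over.
At y = 0.255 m: A R^(2/3) = 0.03164 — close enough.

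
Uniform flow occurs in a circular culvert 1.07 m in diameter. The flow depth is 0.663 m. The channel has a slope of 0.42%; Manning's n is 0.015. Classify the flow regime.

For a circular section of diameter D = 1.07 m at depth y = 0.663 m, the central angle is θ = 2 arccos(1 − 2y/D) = 3.625 rad. Then A = (D²/8)(θ − sin θ) = 0.5852 m² and P = Dθ/2 = 1.939 m.
Hydraulic radius R = A/P = 0.5852/1.939 = 0.3018 m.
V = (1/n) R^(2/3) √S = (1/0.015) × 0.3018^(2/3) × √0.0042 = 1.944 m/s. Hydraulic depth D_h = A/T = 0.5852/1.039 = 0.5633 m.
Froude number Fr = V/√(g·D_h) = 1.944/√(9.81×0.5633) = 0.827, which is less than 1, so the flow is subcritical.

subcritical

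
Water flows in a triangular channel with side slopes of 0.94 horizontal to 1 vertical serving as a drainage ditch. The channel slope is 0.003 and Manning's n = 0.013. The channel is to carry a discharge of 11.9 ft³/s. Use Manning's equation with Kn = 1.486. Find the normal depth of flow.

Manning's equation rearranged: A R^(2/3) = nQ / (1.486·√S) = 0.013 × 11.9 / (1.486 × √0.003) = 1.901.
Trying y = 2.15 ft: A R^(2/3) = 3.543 — over.
Trying y = 1.7 ft: A R^(2/3) = 1.894 — close enough.

y_n = 1.7 ft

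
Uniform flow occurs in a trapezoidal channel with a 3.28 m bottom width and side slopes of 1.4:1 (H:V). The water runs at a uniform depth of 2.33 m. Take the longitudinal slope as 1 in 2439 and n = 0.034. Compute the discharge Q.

Q = 11.1 m³/s

With bottom width b = 3.28 m and side slope z = 1.4: A = (b + zy)y = (3.28 + 1.4×2.33)×2.33 = 15.24 m²; P = b + 2y√(1+z²) = 3.28 + 2×2.33×1.72 = 11.3 m.
Hydraulic radius R = A/P = 15.24/11.3 = 1.349 m.
Manning's equation: Q = (1/n) A R^(2/3) S^(1/2) = (1/0.034) × 15.24 × 1.349^(2/3) × 0.00041^(1/2) = 11.1 m³/s.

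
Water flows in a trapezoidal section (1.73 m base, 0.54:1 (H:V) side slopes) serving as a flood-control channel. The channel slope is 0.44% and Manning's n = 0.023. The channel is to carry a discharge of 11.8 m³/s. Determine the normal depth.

Manning's equation rearranged: A R^(2/3) = nQ / (1·√S) = 0.023 × 11.8 / (√0.0044) = 4.092.
At y = 1.48 m: A R^(2/3) = 3.048 — too small.
At y = 2.14 m: A R^(2/3) = 5.911 — too large.
At y = 1.75 m: A R^(2/3) = 4.102 — ≈ 4.092.

y_n = 1.75 m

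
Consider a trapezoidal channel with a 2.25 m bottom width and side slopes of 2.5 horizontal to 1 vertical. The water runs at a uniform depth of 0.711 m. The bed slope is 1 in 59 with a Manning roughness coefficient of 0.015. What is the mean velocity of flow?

With bottom width b = 2.25 m and side slope z = 2.5: A = (b + zy)y = (2.25 + 2.5×0.711)×0.711 = 2.864 m²; P = b + 2y√(1+z²) = 2.25 + 2×0.711×2.693 = 6.079 m.
Hydraulic radius R = A/P = 2.864/6.079 = 0.4711 m.
From Manning's equation, V = (1/n) R^(2/3) S^(1/2) = (1/0.015) × 0.4711^(2/3) × 0.01695^(1/2) = 5.25 m/s.

V = 5.25 m/s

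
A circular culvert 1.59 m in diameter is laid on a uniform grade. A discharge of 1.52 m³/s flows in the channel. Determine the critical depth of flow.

At critical depth, Q² T / (g A³) = 1, i.e. A³/T = Q²/g = 1.52²/9.81 = 0.2355.
At y = 0.772 m: A³/T = 0.5501 — high.
At y = 0.518 m: A³/T = 0.1187 — low.
At y = 0.619 m: A³/T = 0.236 — close enough.

y_c = 0.619 m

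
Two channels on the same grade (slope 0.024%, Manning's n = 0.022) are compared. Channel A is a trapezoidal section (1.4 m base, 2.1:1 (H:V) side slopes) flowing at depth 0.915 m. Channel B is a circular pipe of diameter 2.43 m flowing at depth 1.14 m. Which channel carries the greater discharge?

channel A

Channel A: With bottom width b = 1.4 m and side slope z = 2.1: A = (b + zy)y = (1.4 + 2.1×0.915)×0.915 = 3.039 m²; P = b + 2y√(1+z²) = 1.4 + 2×0.915×2.326 = 5.656 m. Hydraulic radius R = A/P = 3.039/5.656 = 0.5373 m. Q_A = (1/0.022)·3.039·0.5373^(2/3)·√0.00024 = 1.414 m³/s.
Channel B: For a circular section of diameter D = 2.43 m at depth y = 1.14 m, the central angle is θ = 2 arccos(1 − 2y/D) = 3.018 rad. Then A = (D²/8)(θ − sin θ) = 2.137 m² and P = Dθ/2 = 3.667 m. Hydraulic radius R = A/P = 2.137/3.667 = 0.5827 m. Q_B = (1/0.022)·2.137·0.5827^(2/3)·√0.00024 = 1.05 m³/s.
Q_A = 1.414 m³/s vs Q_B = 1.05 m³/s, so channel A carries more.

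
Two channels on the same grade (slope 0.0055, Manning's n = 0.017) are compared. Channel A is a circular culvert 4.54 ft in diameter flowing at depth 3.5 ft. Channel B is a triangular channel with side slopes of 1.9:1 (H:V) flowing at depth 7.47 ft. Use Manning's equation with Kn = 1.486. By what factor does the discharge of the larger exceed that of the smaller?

14.2

Channel A: For a circular section of diameter D = 4.54 ft at depth y = 3.5 ft, the central angle is θ = 2 arccos(1 − 2y/D) = 4.287 rad. Then A = (D²/8)(θ − sin θ) = 13.39 ft² and P = Dθ/2 = 9.731 ft. Hydraulic radius R = A/P = 13.39/9.731 = 1.376 ft. Q_A = (1.486/0.017)·13.39·1.376^(2/3)·√0.0055 = 107.4 ft³/s.
Channel B: For a triangular section with side slope z = 1.9: A = zy² = 1.9×7.47² = 106 ft²; P = 2y√(1+z²) = 2×7.47×2.147 = 32.08 ft. Hydraulic radius R = A/P = 106/32.08 = 3.305 ft. Q_B = (1.486/0.017)·106·3.305^(2/3)·√0.0055 = 1525 ft³/s.
The larger discharge is 1525 ft³/s and the smaller is 107.4 ft³/s; the ratio is 14.2.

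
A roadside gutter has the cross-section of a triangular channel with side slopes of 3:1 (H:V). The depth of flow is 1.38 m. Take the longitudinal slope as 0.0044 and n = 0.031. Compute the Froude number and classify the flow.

For a triangular section with side slope z = 3: A = zy² = 3×1.38² = 5.713 m²; P = 2y√(1+z²) = 2×1.38×3.162 = 8.728 m.
Hydraulic radius R = A/P = 5.713/8.728 = 0.6546 m.
V = (1/n) R^(2/3) √S = (1/0.031) × 0.6546^(2/3) × √0.0044 = 1.613 m/s. Hydraulic depth D_h = A/T = 5.713/8.28 = 0.69 m.
Froude number Fr = V/√(g·D_h) = 1.613/√(9.81×0.69) = 0.62, which is less than 1, so the flow is subcritical.

subcritical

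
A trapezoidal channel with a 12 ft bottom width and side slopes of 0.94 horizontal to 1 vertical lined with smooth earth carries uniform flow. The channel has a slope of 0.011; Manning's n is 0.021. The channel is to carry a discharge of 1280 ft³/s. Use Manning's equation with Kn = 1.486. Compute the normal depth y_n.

Manning's equation rearranged: A R^(2/3) = nQ / (1.486·√S) = 0.021 × 1280 / (1.486 × √0.011) = 172.5.
Trying y = 5.45 ft: A R^(2/3) = 213.5 — high.
Trying y = 4.15 ft: A R^(2/3) = 131.8 — low.
Trying y = 4.84 ft: A R^(2/3) = 172.8 — ≈ 172.5.

y_n = 4.84 ft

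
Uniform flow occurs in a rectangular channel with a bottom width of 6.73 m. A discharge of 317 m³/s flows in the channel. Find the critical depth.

y_c = 6.09 m

For a rectangular channel, critical depth y_c = (q²/g)^(1/3) where q = Q/b = 317/6.73 = 47.1 m²/s.
So y_c = (47.1²/9.81)^(1/3) = 6.09 m.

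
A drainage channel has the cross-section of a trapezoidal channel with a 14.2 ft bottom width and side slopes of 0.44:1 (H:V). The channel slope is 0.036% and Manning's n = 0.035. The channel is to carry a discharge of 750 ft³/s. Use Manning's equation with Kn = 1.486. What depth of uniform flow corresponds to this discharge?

y_n = 13.6 ft

Manning's equation rearranged: A R^(2/3) = nQ / (1.486·√S) = 0.035 × 750 / (1.486 × √0.00036) = 931.
Try y = 17 ft: A R^(2/3) = 1371 — high.
Try y = 10.9 ft: A R^(2/3) = 641 — low.
Try y = 13.6 ft: A R^(2/3) = 931.4 — close enough.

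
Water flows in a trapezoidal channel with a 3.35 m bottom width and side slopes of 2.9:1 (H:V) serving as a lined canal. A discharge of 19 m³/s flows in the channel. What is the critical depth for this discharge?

y_c = 1.09 m

At critical depth, Q² T / (g A³) = 1, i.e. A³/T = Q²/g = 19²/9.81 = 36.8.
Try y = 1.36 m: A³/T = 86.86 — over.
Try y = 1.09 m: A³/T = 36.96 — matches.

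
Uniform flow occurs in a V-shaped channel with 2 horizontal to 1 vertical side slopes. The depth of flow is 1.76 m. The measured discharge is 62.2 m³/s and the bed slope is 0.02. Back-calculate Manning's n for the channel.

For a triangular section with side slope z = 2: A = zy² = 2×1.76² = 6.195 m²; P = 2y√(1+z²) = 2×1.76×2.236 = 7.871 m.
Hydraulic radius R = A/P = 6.195/7.871 = 0.7871 m.
Rearranging Manning's equation: n = (1/Q) A R^(2/3) S^(1/2) = (1/62.2) × 6.195 × 0.7871^(2/3) × √0.02 = 0.012.

n = 0.012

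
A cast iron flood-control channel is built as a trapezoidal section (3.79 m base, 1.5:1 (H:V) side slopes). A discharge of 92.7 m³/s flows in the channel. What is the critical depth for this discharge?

At critical depth, Q² T / (g A³) = 1, i.e. A³/T = Q²/g = 92.7²/9.81 = 876.
Try y = 1.89 m: A³/T = 207.5 — too small.
Try y = 2.77 m: A³/T = 880.9 — ≈ 876.

y_c = 2.77 m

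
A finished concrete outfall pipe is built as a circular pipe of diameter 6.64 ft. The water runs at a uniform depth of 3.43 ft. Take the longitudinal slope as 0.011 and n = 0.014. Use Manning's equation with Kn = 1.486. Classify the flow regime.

supercritical

For a circular section of diameter D = 6.64 ft at depth y = 3.43 ft, the central angle is θ = 2 arccos(1 − 2y/D) = 3.208 rad. Then A = (D²/8)(θ − sin θ) = 18.04 ft² and P = Dθ/2 = 10.65 ft.
Hydraulic radius R = A/P = 18.04/10.65 = 1.694 ft.
V = (1.486/n) R^(2/3) √S = (1.486/0.014) × 1.694^(2/3) × √0.011 = 15.82 ft/s. Hydraulic depth D_h = A/T = 18.04/6.636 = 2.719 ft.
Froude number Fr = V/√(g·D_h) = 15.82/√(32.2×2.719) = 1.69, which is greater than 1, so the flow is supercritical.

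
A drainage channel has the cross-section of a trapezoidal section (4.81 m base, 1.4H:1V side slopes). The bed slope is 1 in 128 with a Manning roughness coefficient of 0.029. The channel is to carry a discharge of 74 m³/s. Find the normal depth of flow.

y_n = 2.33 m

Manning's equation rearranged: A R^(2/3) = nQ / (1·√S) = 0.029 × 74 / (√0.007812) = 24.28.
Try y = 1.9 m: A R^(2/3) = 16.48 — too small.
Try y = 2.85 m: A R^(2/3) = 35.95 — too large.
Try y = 2.33 m: A R^(2/3) = 24.27 — close enough.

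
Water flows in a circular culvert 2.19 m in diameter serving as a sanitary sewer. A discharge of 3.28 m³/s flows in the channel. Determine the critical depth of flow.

y_c = 0.838 m

At critical depth, Q² T / (g A³) = 1, i.e. A³/T = Q²/g = 3.28²/9.81 = 1.097.
Try y = 0.627 m: A³/T = 0.3568 — low.
Try y = 0.838 m: A³/T = 1.095 — ≈ 1.097.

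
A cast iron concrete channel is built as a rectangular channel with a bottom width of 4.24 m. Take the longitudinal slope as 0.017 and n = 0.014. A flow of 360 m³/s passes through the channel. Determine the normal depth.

Manning's equation rearranged: A R^(2/3) = nQ / (1·√S) = 0.014 × 360 / (√0.017) = 38.66.
Try y = 8.01 m: A R^(2/3) = 47.93 — over.
Try y = 4.81 m: A R^(2/3) = 26.38 — short.
Try y = 6.64 m: A R^(2/3) = 38.62 — close enough.

y_n = 6.64 m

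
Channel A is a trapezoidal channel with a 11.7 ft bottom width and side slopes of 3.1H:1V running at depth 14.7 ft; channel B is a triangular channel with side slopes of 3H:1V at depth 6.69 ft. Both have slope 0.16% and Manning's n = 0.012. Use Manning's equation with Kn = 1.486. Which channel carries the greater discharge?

Channel A: With bottom width b = 11.7 ft and side slope z = 3.1: A = (b + zy)y = (11.7 + 3.1×14.7)×14.7 = 841.9 ft²; P = b + 2y√(1+z²) = 11.7 + 2×14.7×3.257 = 107.5 ft. Hydraulic radius R = A/P = 841.9/107.5 = 7.834 ft. Q_A = (1.486/0.012)·841.9·7.834^(2/3)·√0.0016 = 16450 ft³/s.
Channel B: For a triangular section with side slope z = 3: A = zy² = 3×6.69² = 134.3 ft²; P = 2y√(1+z²) = 2×6.69×3.162 = 42.31 ft. Hydraulic radius R = A/P = 134.3/42.31 = 3.173 ft. Q_B = (1.486/0.012)·134.3·3.173^(2/3)·√0.0016 = 1436 ft³/s.
Q_A = 16450 ft³/s vs Q_B = 1436 ft³/s, so channel A carries more.

channel A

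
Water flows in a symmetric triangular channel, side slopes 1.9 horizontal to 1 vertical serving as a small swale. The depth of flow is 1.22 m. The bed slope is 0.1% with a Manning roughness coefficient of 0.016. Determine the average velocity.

V = 1.31 m/s

For a triangular section with side slope z = 1.9: A = zy² = 1.9×1.22² = 2.828 m²; P = 2y√(1+z²) = 2×1.22×2.147 = 5.239 m.
Hydraulic radius R = A/P = 2.828/5.239 = 0.5398 m.
From Manning's equation, V = (1/n) R^(2/3) S^(1/2) = (1/0.016) × 0.5398^(2/3) × 0.001^(1/2) = 1.31 m/s.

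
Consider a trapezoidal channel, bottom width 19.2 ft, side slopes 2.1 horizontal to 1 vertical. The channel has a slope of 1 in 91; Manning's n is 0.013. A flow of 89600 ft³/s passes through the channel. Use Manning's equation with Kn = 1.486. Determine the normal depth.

y_n = 22 ft

Manning's equation rearranged: A R^(2/3) = nQ / (1.486·√S) = 0.013 × 89600 / (1.486 × √0.01099) = 7477.
At y = 17.4 ft: A R^(2/3) = 4407 — too small.
At y = 24.3 ft: A R^(2/3) = 9389 — too large.
At y = 22 ft: A R^(2/3) = 7473 — ≈ 7477.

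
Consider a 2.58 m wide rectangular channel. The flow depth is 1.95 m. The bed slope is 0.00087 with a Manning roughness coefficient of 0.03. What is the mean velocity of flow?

Flow area A = b·y = 2.58 × 1.95 = 5.031 m². Wetted perimeter P = b + 2y = 2.58 + 2×1.95 = 6.48 m.
Hydraulic radius R = A/P = 5.031/6.48 = 0.7764 m.
From Manning's equation, V = (1/n) R^(2/3) S^(1/2) = (1/0.03) × 0.7764^(2/3) × 0.00087^(1/2) = 0.831 m/s.

V = 0.831 m/s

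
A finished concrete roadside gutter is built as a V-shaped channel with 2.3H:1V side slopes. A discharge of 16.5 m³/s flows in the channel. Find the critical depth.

At critical depth, Q² T / (g A³) = 1, i.e. A³/T = Q²/g = 16.5²/9.81 = 27.75.
At y = 1.22 m: A³/T = 7.149 — too small.
At y = 1.8 m: A³/T = 49.98 — too large.
At y = 1.6 m: A³/T = 27.73 — ≈ 27.75.

y_c = 1.6 m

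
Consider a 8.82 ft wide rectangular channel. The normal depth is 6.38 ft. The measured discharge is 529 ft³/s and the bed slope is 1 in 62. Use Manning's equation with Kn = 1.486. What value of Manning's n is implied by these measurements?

Flow area A = b·y = 8.82 × 6.38 = 56.27 ft². Wetted perimeter P = b + 2y = 8.82 + 2×6.38 = 21.58 ft.
Hydraulic radius R = A/P = 56.27/21.58 = 2.608 ft.
Rearranging Manning's equation: n = (1.486/Q) A R^(2/3) S^(1/2) = (1.486/529) × 56.27 × 2.608^(2/3) × √0.01613 = 0.038.

n = 0.038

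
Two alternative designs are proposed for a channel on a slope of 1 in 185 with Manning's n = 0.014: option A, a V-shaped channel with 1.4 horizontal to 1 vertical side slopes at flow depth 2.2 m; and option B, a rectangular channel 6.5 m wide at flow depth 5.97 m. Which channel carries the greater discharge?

channel B

Channel A: For a triangular section with side slope z = 1.4: A = zy² = 1.4×2.2² = 6.776 m²; P = 2y√(1+z²) = 2×2.2×1.72 = 7.57 m. Hydraulic radius R = A/P = 6.776/7.57 = 0.8951 m. Q_A = (1/0.014)·6.776·0.8951^(2/3)·√0.005405 = 33.05 m³/s.
Channel B: Flow area A = b·y = 6.5 × 5.97 = 38.8 m². Wetted perimeter P = b + 2y = 6.5 + 2×5.97 = 18.44 m. Hydraulic radius R = A/P = 38.8/18.44 = 2.104 m. Q_B = (1/0.014)·38.8·2.104^(2/3)·√0.005405 = 334.7 m³/s.
Q_A = 33.05 m³/s vs Q_B = 334.7 m³/s, so channel B carries more.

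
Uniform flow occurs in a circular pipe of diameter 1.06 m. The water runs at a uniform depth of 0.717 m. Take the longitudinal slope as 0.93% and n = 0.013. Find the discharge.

For a circular section of diameter D = 1.06 m at depth y = 0.717 m, the central angle is θ = 2 arccos(1 − 2y/D) = 3.863 rad. Then A = (D²/8)(θ − sin θ) = 0.6353 m² and P = Dθ/2 = 2.047 m.
Hydraulic radius R = A/P = 0.6353/2.047 = 0.3103 m.
Manning's equation: Q = (1/n) A R^(2/3) S^(1/2) = (1/0.013) × 0.6353 × 0.3103^(2/3) × 0.0093^(1/2) = 2.16 m³/s.

Q = 2.16 m³/s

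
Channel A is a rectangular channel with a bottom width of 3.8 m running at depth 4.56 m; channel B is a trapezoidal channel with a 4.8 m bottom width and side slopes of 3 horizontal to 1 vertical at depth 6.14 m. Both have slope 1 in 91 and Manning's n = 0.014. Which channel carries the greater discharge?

channel B

Channel A: Flow area A = b·y = 3.8 × 4.56 = 17.33 m². Wetted perimeter P = b + 2y = 3.8 + 2×4.56 = 12.92 m. Hydraulic radius R = A/P = 17.33/12.92 = 1.341 m. Q_A = (1/0.014)·17.33·1.341^(2/3)·√0.01099 = 157.8 m³/s.
Channel B: With bottom width b = 4.8 m and side slope z = 3: A = (b + zy)y = (4.8 + 3×6.14)×6.14 = 142.6 m²; P = b + 2y√(1+z²) = 4.8 + 2×6.14×3.162 = 43.63 m. Hydraulic radius R = A/P = 142.6/43.63 = 3.268 m. Q_B = (1/0.014)·142.6·3.268^(2/3)·√0.01099 = 2351 m³/s.
Q_A = 157.8 m³/s vs Q_B = 2351 m³/s, so channel B carries more.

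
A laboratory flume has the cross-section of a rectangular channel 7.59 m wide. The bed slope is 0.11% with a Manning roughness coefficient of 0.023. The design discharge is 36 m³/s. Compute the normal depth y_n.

Manning's equation rearranged: A R^(2/3) = nQ / (1·√S) = 0.023 × 36 / (√0.0011) = 24.97.
At y = 2.06 m: A R^(2/3) = 18.96 — short.
At y = 2.82 m: A R^(2/3) = 29.5 — over.
At y = 2.5 m: A R^(2/3) = 24.94 — close enough.

y_n = 2.5 m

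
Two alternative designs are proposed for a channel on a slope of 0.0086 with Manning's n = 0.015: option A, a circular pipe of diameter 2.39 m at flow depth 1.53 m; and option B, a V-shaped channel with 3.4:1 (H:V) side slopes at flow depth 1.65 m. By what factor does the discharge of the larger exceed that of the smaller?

3.36

Channel A: For a circular section of diameter D = 2.39 m at depth y = 1.53 m, the central angle is θ = 2 arccos(1 − 2y/D) = 3.71 rad. Then A = (D²/8)(θ − sin θ) = 3.033 m² and P = Dθ/2 = 4.433 m. Hydraulic radius R = A/P = 3.033/4.433 = 0.6842 m. Q_A = (1/0.015)·3.033·0.6842^(2/3)·√0.0086 = 14.56 m³/s.
Channel B: For a triangular section with side slope z = 3.4: A = zy² = 3.4×1.65² = 9.256 m²; P = 2y√(1+z²) = 2×1.65×3.544 = 11.7 m. Hydraulic radius R = A/P = 9.256/11.7 = 0.7915 m. Q_B = (1/0.015)·9.256·0.7915^(2/3)·√0.0086 = 48.97 m³/s.
The larger discharge is 48.97 m³/s and the smaller is 14.56 m³/s; the ratio is 3.36.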